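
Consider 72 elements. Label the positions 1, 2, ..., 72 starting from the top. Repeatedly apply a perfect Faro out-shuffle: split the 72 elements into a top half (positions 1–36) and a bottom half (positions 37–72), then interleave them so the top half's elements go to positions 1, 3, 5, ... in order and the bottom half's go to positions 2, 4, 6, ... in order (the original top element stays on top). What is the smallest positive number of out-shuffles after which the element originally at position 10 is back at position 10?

35

Follow position 10 under repeated out-shuffles:
10 → 19 → 37 → 2 → 3 → 5 → 9 → 17 → ... → 10 (length 35)
It first returns after 35 out-shuffles.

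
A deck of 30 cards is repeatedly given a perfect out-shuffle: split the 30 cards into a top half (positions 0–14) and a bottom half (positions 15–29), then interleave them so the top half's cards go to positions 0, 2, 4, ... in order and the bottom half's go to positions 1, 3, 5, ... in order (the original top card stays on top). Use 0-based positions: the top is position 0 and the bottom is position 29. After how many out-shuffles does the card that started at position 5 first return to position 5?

28

Follow position 5 under repeated out-shuffles:
5 → 10 → 20 → 11 → 22 → 15 → 1 → 2 → ... → 5 (length 28)
It first returns after 28 out-shuffles.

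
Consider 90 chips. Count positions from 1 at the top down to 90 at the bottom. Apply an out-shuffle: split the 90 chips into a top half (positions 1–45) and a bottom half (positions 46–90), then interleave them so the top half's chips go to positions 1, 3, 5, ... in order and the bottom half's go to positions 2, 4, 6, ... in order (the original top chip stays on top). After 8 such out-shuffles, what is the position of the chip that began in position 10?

Track the chip's position through each out-shuffle:
10 → 19 → 37 → 73 → 56 → 22 → 43 → 85 → 80

80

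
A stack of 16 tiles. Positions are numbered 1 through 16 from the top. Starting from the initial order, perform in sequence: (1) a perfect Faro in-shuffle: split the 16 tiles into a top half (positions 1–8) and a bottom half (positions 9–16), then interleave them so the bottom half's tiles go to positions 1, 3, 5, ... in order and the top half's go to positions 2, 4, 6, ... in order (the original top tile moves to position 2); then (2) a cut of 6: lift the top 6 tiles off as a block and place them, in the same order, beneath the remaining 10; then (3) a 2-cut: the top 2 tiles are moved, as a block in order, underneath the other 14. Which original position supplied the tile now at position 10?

1

Undo the operations in reverse order, starting from position 10:
  undo op 3 (cut 2): 10 ← 12
  undo op 2 (cut 6): 12 ← 2
  undo op 1 (in-shuffle, from top half): 2 ← 1
So the tile at position 10 came from original position 1.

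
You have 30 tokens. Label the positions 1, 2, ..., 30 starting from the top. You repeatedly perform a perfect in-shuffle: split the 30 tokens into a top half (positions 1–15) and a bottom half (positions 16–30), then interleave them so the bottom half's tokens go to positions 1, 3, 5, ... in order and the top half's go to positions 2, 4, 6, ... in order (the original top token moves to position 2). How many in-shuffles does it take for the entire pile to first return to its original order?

5

The in-shuffle permutes the 30 positions with cycle lengths [5, 5, 5, 5, 5, 5].
Every token is home exactly when every cycle has completed a whole number of laps, i.e. after lcm(5) = 5 in-shuffles.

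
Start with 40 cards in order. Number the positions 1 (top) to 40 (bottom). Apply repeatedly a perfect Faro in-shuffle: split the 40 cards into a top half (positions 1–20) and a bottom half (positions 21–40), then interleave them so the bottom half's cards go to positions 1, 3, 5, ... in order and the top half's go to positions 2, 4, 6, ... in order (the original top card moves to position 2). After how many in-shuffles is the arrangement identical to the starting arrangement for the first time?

The in-shuffle permutes the 40 positions with cycle lengths [20, 20].
Every card is home exactly when every cycle has completed a whole number of laps, i.e. after lcm(20) = 20 in-shuffles.

20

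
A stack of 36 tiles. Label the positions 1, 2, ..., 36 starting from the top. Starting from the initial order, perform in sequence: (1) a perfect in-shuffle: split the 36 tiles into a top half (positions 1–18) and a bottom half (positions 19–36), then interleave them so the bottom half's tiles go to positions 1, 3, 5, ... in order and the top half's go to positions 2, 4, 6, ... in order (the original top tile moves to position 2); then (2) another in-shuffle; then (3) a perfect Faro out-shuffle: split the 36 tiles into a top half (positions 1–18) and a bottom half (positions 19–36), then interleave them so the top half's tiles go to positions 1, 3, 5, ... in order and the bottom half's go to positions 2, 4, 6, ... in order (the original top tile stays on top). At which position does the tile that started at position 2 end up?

Track the tile from position 2 forward through each operation:
  after op 1 (in-shuffle): 2 → 4
  after op 2 (in-shuffle): 4 → 8
  after op 3 (out-shuffle): 8 → 15

15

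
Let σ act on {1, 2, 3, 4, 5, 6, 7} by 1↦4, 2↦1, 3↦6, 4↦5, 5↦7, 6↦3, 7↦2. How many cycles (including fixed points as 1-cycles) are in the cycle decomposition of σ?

2

Cycle decomposition: (1 4 5 7 2) (3 6).
2 cycles.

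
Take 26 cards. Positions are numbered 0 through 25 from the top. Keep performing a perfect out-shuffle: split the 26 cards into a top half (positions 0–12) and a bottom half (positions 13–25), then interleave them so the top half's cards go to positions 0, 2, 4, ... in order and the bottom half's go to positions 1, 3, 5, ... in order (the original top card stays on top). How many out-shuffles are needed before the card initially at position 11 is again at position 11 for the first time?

Follow position 11 under repeated out-shuffles:
11 → 22 → 19 → 13 → 1 → 2 → 4 → 8 → 16 → 7 → 14 → 3 → 6 → 12 → 24 → 23 → 21 → 17 → 9 → 18 → 11
It first returns after 20 out-shuffles.

20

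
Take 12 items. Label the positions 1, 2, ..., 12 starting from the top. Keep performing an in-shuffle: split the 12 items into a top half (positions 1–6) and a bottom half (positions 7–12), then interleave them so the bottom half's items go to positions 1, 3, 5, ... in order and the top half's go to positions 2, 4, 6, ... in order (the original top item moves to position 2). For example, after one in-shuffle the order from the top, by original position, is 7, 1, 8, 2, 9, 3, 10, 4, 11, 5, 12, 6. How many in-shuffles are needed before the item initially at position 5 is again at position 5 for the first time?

Follow position 5 under repeated in-shuffles:
5 → 10 → 7 → 1 → 2 → 4 → 8 → 3 → 6 → 12 → 11 → 9 → 5
It first returns after 12 in-shuffles.

12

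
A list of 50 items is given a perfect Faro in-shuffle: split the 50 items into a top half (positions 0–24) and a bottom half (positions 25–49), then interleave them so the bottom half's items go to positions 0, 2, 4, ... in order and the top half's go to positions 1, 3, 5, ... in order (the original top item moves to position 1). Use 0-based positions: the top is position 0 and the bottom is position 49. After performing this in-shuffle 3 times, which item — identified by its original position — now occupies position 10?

Work backwards from position 10, undoing one in-shuffle at a time:
10 ← 30 ← 40 ← 45
So the item now at position 10 started at position 45.

45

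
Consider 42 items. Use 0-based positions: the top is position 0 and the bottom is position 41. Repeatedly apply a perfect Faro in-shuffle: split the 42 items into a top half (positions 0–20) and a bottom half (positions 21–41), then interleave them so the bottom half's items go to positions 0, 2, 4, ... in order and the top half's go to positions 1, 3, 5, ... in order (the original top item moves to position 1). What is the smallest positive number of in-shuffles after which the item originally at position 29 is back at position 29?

Follow position 29 under repeated in-shuffles:
29 → 16 → 33 → 24 → 6 → 13 → 27 → 12 → 25 → 8 → 17 → 35 → 28 → 14 → 29
It first returns after 14 in-shuffles.

14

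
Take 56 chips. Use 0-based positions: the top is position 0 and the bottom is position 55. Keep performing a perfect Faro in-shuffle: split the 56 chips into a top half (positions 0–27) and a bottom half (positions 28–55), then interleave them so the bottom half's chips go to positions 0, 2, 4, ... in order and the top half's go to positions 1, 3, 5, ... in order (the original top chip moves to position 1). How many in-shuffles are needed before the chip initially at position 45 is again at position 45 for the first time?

18

Follow position 45 under repeated in-shuffles:
45 → 34 → 12 → 25 → 51 → 46 → 36 → 16 → 33 → 10 → 21 → 43 → 30 → 4 → 9 → 19 → 39 → 22 → 45
It first returns after 18 in-shuffles.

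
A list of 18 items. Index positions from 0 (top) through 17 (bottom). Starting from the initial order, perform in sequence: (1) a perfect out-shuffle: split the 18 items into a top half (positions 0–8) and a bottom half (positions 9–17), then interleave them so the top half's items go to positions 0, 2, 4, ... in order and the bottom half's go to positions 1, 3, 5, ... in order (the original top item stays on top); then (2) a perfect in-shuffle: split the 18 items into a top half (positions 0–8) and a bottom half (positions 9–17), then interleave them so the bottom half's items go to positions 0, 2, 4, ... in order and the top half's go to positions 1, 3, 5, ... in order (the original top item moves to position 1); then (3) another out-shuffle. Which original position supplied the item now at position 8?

Undo the operations in reverse order, starting from position 8:
  undo op 3 (out-shuffle, from top half): 8 ← 4
  undo op 2 (in-shuffle, from bottom half): 4 ← 11
  undo op 1 (out-shuffle, from bottom half): 11 ← 14
So the item at position 8 came from original position 14.

14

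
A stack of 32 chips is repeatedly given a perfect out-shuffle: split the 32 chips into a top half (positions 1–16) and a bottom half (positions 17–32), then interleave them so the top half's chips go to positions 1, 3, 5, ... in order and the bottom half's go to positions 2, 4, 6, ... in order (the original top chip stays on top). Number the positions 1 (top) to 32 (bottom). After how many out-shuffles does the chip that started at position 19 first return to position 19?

Follow position 19 under repeated out-shuffles:
19 → 6 → 11 → 21 → 10 → 19
It first returns after 5 out-shuffles.

5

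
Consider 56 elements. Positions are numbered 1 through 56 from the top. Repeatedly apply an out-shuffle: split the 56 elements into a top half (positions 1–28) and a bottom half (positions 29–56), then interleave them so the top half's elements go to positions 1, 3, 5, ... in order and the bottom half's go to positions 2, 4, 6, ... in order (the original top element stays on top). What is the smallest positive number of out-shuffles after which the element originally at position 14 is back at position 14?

Follow position 14 under repeated out-shuffles:
14 → 27 → 53 → 50 → 44 → 32 → 8 → 15 → 29 → 2 → 3 → 5 → 9 → 17 → 33 → 10 → 19 → 37 → 18 → 35 → 14
It first returns after 20 out-shuffles.

20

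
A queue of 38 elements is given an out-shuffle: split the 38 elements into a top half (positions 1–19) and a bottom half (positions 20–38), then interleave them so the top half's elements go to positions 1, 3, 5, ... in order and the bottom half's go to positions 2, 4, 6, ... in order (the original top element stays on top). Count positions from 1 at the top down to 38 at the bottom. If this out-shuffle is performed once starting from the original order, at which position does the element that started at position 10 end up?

19

Track the element's position through each out-shuffle:
10 → 19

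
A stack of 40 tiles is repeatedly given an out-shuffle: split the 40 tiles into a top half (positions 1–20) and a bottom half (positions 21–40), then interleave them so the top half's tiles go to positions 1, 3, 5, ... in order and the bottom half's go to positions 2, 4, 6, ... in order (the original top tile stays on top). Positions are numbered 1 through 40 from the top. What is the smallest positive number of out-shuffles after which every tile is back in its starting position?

12

The out-shuffle permutes the 40 positions with cycle lengths [1, 1, 2, 12, 12, 12].
Every tile is home exactly when every cycle has completed a whole number of laps, i.e. after lcm(1, 2, 12) = 12 out-shuffles.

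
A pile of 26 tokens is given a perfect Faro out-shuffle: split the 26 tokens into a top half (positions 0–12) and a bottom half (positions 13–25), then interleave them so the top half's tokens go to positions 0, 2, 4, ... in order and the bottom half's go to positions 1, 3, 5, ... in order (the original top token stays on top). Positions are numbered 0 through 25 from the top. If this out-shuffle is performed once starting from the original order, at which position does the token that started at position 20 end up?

Track the token's position through each out-shuffle:
20 → 15

15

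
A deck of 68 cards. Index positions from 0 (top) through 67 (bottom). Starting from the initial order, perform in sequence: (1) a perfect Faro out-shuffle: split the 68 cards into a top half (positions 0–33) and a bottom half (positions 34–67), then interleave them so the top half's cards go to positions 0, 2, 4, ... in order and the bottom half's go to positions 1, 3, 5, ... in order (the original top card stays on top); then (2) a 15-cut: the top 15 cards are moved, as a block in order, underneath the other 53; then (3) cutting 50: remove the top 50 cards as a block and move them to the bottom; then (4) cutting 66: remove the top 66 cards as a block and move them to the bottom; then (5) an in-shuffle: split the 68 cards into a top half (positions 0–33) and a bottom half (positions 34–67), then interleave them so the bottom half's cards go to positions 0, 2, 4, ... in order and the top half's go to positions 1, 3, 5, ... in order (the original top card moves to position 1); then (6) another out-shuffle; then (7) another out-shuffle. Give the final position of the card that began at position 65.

4

Track the card from position 65 forward through each operation:
  after op 1 (out-shuffle): 65 → 63
  after op 2 (cut 15): 63 → 48
  after op 3 (cut 50): 48 → 66
  after op 4 (cut 66): 66 → 0
  after op 5 (in-shuffle): 0 → 1
  after op 6 (out-shuffle): 1 → 2
  after op 7 (out-shuffle): 2 → 4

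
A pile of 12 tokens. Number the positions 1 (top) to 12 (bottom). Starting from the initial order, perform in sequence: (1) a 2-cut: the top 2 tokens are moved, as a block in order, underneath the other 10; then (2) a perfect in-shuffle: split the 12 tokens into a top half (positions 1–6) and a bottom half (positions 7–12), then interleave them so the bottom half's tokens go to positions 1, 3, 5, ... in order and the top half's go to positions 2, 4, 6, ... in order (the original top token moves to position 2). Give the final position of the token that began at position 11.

5

Track the token from position 11 forward through each operation:
  after op 1 (cut 2): 11 → 9
  after op 2 (in-shuffle): 9 → 5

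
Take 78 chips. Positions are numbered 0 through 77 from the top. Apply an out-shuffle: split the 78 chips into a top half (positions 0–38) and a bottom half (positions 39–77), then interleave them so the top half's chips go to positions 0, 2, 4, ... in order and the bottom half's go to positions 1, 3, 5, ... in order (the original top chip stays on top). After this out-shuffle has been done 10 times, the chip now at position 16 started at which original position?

Work backwards from position 16, undoing one out-shuffle at a time:
16 ← 8 ← 4 ← 2 ← 1 ← 39 ← 58 ← 29 ← 53 ← 65 ← 71
So the chip now at position 16 started at position 71.

71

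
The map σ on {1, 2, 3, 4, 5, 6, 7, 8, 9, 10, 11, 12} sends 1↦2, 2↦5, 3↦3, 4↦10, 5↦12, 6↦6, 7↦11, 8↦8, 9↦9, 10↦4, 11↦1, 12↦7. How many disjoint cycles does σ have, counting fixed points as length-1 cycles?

6

Cycle decomposition: (1 2 5 12 7 11) (3) (4 10) (6) (8) (9).
6 cycles.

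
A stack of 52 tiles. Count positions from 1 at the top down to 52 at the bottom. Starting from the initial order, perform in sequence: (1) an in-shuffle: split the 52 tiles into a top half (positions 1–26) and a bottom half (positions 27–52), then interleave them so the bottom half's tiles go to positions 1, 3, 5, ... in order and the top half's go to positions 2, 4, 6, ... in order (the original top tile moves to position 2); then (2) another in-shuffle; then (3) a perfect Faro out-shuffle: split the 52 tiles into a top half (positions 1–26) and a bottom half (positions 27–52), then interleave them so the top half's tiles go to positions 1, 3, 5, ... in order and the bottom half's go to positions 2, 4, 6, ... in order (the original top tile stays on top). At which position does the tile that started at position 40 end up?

1

Track the tile from position 40 forward through each operation:
  after op 1 (in-shuffle): 40 → 27
  after op 2 (in-shuffle): 27 → 1
  after op 3 (out-shuffle): 1 → 1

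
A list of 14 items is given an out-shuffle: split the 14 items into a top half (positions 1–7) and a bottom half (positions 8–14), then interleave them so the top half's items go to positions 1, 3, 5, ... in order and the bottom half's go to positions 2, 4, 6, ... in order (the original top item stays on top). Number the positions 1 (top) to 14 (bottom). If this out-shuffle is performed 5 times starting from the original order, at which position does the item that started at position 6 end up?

Track the item's position through each out-shuffle:
6 → 11 → 8 → 2 → 3 → 5

5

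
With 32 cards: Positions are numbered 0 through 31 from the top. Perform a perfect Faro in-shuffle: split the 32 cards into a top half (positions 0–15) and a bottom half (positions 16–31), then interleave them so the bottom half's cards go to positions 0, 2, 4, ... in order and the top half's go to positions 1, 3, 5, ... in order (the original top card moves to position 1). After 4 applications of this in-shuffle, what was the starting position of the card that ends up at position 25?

13

Work backwards from position 25, undoing one in-shuffle at a time:
25 ← 12 ← 22 ← 27 ← 13
So the card now at position 25 started at position 13.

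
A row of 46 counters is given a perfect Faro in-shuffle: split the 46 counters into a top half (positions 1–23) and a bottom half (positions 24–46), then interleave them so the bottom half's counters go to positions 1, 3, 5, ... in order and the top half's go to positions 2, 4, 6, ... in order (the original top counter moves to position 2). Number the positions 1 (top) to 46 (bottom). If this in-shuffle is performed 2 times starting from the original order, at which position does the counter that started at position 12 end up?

Track the counter's position through each in-shuffle:
12 → 24 → 1

1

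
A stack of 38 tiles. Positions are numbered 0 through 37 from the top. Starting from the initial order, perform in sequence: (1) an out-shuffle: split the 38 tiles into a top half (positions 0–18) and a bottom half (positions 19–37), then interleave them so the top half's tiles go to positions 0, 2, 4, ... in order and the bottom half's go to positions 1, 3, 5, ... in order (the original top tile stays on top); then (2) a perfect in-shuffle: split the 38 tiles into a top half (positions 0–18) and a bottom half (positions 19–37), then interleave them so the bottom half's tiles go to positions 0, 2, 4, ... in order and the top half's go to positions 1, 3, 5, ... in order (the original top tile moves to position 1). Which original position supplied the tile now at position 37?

9

Undo the operations in reverse order, starting from position 37:
  undo op 2 (in-shuffle, from top half): 37 ← 18
  undo op 1 (out-shuffle, from top half): 18 ← 9
So the tile at position 37 came from original position 9.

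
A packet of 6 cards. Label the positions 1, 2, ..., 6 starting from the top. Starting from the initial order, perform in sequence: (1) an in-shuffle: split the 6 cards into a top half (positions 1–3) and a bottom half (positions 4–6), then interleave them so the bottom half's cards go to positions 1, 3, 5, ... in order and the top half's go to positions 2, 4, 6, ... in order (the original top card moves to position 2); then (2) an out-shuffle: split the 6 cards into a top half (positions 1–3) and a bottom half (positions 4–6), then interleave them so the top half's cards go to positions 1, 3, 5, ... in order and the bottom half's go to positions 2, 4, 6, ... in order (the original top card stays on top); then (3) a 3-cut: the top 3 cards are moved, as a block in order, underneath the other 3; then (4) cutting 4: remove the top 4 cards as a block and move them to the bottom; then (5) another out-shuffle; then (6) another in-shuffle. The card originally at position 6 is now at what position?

Track the card from position 6 forward through each operation:
  after op 1 (in-shuffle): 6 → 5
  after op 2 (out-shuffle): 5 → 4
  after op 3 (cut 3): 4 → 1
  after op 4 (cut 4): 1 → 3
  after op 5 (out-shuffle): 3 → 5
  after op 6 (in-shuffle): 5 → 3

3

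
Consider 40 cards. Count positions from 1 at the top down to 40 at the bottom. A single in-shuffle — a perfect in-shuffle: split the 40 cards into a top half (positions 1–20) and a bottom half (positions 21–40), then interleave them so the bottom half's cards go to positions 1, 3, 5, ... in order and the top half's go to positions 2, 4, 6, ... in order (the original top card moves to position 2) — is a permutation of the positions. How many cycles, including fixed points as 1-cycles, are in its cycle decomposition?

2

Trace each unvisited position around until it returns:
(1 2 4 8 16 32 ... len 20) (3 6 12 24 7 14 ... len 20)
2 cycles in total.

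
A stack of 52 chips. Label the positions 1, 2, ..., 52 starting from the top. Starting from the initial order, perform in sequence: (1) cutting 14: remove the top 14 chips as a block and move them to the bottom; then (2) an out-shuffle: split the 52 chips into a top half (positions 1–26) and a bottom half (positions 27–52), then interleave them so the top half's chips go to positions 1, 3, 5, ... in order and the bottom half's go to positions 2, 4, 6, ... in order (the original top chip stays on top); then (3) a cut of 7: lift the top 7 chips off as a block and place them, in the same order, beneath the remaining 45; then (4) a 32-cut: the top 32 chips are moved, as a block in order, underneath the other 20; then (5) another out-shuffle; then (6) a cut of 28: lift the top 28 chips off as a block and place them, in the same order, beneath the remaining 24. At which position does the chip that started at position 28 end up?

52

Track the chip from position 28 forward through each operation:
  after op 1 (cut 14): 28 → 14
  after op 2 (out-shuffle): 14 → 27
  after op 3 (cut 7): 27 → 20
  after op 4 (cut 32): 20 → 40
  after op 5 (out-shuffle): 40 → 28
  after op 6 (cut 28): 28 → 52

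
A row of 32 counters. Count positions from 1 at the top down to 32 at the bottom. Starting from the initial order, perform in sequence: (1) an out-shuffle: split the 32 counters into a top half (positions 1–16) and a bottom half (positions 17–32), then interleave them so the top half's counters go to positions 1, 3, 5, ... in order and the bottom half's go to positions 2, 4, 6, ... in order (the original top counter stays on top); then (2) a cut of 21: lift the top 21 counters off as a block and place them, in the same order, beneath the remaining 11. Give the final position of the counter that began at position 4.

18

Track the counter from position 4 forward through each operation:
  after op 1 (out-shuffle): 4 → 7
  after op 2 (cut 21): 7 → 18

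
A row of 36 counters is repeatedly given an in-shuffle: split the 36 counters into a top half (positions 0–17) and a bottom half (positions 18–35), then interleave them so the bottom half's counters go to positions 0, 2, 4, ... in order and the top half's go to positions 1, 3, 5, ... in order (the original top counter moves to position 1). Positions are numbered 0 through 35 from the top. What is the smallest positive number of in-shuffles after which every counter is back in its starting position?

The in-shuffle permutes the 36 positions with cycle lengths [36].
Every counter is home exactly when every cycle has completed a whole number of laps, i.e. after lcm(36) = 36 in-shuffles.

36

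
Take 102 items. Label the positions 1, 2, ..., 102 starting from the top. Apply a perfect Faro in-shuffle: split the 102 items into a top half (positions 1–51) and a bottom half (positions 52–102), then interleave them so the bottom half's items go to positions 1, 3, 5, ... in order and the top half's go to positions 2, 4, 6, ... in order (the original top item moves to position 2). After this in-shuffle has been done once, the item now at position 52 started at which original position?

Work backwards from position 52, undoing one in-shuffle at a time:
52 ← 26
So the item now at position 52 started at position 26.

26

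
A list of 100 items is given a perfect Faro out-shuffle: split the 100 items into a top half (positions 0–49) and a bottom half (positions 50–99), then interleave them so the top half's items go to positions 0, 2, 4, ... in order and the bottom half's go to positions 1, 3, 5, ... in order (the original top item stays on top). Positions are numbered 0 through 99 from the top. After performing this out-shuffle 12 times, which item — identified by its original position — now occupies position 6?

Work backwards from position 6, undoing one out-shuffle at a time:
6 ← 3 ← 51 ← 75 ← 87 ← 93 ← 96 ← 48 ← 24 ← 12 ← 6 ← 3 ← 51
So the item now at position 6 started at position 51.

51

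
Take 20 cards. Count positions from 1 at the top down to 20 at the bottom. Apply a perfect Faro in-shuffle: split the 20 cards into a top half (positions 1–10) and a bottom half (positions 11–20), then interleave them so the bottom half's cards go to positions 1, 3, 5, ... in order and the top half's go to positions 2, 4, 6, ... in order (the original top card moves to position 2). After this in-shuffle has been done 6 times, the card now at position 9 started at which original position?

9

Work backwards from position 9, undoing one in-shuffle at a time:
9 ← 15 ← 18 ← 9 ← 15 ← 18 ← 9
So the card now at position 9 started at position 9.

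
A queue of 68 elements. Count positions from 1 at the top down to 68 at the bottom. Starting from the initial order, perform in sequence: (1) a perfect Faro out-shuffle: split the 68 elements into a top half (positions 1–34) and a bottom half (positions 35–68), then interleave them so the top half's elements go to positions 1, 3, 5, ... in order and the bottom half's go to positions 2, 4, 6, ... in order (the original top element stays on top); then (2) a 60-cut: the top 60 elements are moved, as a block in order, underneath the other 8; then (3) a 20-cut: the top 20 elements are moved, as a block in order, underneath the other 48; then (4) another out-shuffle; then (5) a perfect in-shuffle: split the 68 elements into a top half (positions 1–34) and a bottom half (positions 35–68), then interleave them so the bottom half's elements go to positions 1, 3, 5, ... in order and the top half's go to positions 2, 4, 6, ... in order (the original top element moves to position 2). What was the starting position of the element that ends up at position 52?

Undo the operations in reverse order, starting from position 52:
  undo op 5 (in-shuffle, from top half): 52 ← 26
  undo op 4 (out-shuffle, from bottom half): 26 ← 47
  undo op 3 (cut 20): 47 ← 67
  undo op 2 (cut 60): 67 ← 59
  undo op 1 (out-shuffle, from top half): 59 ← 30
So the element at position 52 came from original position 30.

30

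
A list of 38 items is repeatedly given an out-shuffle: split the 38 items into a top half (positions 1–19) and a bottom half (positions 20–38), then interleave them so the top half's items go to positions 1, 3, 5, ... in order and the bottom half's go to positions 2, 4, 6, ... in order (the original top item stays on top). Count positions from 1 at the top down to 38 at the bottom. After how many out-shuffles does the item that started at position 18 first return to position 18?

36

Follow position 18 under repeated out-shuffles:
18 → 35 → 32 → 26 → 14 → 27 → 16 → 31 → ... → 18 (length 36)
It first returns after 36 out-shuffles.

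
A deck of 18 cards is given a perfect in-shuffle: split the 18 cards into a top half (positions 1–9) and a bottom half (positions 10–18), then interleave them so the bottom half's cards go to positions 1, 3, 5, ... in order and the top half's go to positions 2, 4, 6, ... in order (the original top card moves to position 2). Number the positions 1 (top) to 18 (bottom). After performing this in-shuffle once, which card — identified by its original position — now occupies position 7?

Work backwards from position 7, undoing one in-shuffle at a time:
7 ← 13
So the card now at position 7 started at position 13.

13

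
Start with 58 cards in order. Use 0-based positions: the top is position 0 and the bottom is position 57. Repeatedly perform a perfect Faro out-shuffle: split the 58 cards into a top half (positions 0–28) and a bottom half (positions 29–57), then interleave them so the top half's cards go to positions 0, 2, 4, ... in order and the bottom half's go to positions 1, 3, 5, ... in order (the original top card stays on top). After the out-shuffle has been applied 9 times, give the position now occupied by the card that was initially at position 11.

Track the card's position through each out-shuffle:
11 → 22 → 44 → 31 → 5 → 10 → 20 → 40 → 23 → 46

46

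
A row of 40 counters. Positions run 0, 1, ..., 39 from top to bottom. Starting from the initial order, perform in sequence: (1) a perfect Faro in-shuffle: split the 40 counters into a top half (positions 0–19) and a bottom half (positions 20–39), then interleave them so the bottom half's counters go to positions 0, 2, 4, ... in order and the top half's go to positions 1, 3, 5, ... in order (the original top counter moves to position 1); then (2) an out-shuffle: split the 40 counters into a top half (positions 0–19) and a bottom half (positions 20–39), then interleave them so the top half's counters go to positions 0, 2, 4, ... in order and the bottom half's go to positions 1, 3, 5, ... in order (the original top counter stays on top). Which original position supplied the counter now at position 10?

Undo the operations in reverse order, starting from position 10:
  undo op 2 (out-shuffle, from top half): 10 ← 5
  undo op 1 (in-shuffle, from top half): 5 ← 2
So the counter at position 10 came from original position 2.

2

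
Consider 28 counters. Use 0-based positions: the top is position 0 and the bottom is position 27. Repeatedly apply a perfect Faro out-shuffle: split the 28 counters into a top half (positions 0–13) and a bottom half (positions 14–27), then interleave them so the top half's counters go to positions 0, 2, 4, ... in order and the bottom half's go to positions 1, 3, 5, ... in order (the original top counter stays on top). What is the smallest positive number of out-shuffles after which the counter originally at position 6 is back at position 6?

6

Follow position 6 under repeated out-shuffles:
6 → 12 → 24 → 21 → 15 → 3 → 6
It first returns after 6 out-shuffles.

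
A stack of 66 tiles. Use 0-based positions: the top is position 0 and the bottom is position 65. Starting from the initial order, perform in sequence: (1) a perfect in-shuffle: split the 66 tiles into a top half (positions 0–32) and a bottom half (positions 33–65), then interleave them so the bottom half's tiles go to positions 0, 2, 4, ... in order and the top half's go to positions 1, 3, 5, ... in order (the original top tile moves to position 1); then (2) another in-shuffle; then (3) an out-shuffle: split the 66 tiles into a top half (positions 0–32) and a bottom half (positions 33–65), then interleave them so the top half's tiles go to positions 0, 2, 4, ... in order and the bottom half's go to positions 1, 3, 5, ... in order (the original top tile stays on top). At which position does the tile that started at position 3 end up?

Track the tile from position 3 forward through each operation:
  after op 1 (in-shuffle): 3 → 7
  after op 2 (in-shuffle): 7 → 15
  after op 3 (out-shuffle): 15 → 30

30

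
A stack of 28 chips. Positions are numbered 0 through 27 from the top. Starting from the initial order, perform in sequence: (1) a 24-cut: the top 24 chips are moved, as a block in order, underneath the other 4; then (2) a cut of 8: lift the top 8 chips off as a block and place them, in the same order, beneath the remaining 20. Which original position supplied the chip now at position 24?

0

Undo the operations in reverse order, starting from position 24:
  undo op 2 (cut 8): 24 ← 4
  undo op 1 (cut 24): 4 ← 0
So the chip at position 24 came from original position 0.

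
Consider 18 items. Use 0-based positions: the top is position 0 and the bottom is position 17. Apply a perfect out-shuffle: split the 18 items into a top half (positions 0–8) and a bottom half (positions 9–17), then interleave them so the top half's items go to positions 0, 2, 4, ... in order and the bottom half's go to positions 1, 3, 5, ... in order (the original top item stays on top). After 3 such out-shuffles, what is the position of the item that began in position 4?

15

Track the item's position through each out-shuffle:
4 → 8 → 16 → 15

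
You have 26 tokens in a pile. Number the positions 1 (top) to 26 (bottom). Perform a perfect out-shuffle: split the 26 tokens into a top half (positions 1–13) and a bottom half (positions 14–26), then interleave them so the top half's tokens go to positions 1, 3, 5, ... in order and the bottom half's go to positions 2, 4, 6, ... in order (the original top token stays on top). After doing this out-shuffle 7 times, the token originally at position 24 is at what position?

20

Track the token's position through each out-shuffle:
24 → 22 → 18 → 10 → 19 → 12 → 23 → 20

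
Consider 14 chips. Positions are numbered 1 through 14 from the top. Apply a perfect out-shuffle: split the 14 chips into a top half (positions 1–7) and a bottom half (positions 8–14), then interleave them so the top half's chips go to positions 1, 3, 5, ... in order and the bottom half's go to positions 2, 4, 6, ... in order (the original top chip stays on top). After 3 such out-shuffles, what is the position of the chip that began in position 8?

Track the chip's position through each out-shuffle:
8 → 2 → 3 → 5

5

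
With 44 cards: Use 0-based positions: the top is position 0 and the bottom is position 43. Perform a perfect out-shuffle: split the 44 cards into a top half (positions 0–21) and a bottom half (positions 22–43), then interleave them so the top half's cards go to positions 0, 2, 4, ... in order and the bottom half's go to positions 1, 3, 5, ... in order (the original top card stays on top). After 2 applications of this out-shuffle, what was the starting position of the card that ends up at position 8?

Work backwards from position 8, undoing one out-shuffle at a time:
8 ← 4 ← 2
So the card now at position 8 started at position 2.

2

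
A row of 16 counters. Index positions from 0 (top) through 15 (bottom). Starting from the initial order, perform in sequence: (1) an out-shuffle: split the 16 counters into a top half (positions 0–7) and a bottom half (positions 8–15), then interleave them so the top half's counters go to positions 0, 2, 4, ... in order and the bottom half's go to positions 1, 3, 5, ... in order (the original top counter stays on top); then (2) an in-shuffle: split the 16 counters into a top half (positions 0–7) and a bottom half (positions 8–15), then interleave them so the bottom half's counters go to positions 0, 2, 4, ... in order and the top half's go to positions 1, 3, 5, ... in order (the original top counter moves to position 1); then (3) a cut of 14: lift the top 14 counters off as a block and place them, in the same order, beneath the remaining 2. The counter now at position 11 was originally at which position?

2

Undo the operations in reverse order, starting from position 11:
  undo op 3 (cut 14): 11 ← 9
  undo op 2 (in-shuffle, from top half): 9 ← 4
  undo op 1 (out-shuffle, from top half): 4 ← 2
So the counter at position 11 came from original position 2.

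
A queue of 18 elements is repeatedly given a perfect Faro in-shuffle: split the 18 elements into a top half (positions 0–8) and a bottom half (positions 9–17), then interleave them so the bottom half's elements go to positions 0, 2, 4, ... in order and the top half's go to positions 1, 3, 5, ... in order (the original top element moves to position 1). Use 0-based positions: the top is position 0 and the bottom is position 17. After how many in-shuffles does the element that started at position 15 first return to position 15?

18

Follow position 15 under repeated in-shuffles:
15 → 12 → 6 → 13 → 8 → 17 → 16 → 14 → 10 → 2 → 5 → 11 → 4 → 9 → 0 → 1 → 3 → 7 → 15
It first returns after 18 in-shuffles.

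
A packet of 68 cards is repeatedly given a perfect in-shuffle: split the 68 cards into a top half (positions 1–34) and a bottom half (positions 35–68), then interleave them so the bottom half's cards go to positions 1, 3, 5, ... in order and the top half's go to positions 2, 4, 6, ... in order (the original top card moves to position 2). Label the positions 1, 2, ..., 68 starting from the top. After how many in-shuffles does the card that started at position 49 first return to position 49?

Follow position 49 under repeated in-shuffles:
49 → 29 → 58 → 47 → 25 → 50 → 31 → 62 → ... → 49 (length 22)
It first returns after 22 in-shuffles.

22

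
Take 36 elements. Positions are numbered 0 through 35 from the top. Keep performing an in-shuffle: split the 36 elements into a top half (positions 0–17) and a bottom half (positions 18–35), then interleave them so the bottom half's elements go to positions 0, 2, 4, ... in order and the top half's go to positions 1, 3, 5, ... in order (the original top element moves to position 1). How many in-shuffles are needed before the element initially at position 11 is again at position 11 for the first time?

36

Follow position 11 under repeated in-shuffles:
11 → 23 → 10 → 21 → 6 → 13 → 27 → 18 → ... → 11 (length 36)
It first returns after 36 in-shuffles.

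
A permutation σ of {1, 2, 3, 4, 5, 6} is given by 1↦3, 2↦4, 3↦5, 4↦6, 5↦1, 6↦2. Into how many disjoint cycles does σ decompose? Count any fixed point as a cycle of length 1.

2

Cycle decomposition: (1 3 5) (2 4 6).
2 cycles.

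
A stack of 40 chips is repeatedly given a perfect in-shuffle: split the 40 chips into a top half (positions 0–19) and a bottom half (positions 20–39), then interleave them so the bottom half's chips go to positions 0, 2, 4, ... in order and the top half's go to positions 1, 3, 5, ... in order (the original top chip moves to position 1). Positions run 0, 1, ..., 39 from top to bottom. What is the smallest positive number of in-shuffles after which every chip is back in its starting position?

20

The in-shuffle permutes the 40 positions with cycle lengths [20, 20].
Every chip is home exactly when every cycle has completed a whole number of laps, i.e. after lcm(20) = 20 in-shuffles.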